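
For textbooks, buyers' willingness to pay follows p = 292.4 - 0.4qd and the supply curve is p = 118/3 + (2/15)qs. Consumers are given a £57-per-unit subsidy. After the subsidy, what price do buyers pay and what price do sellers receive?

Buyers pay £59.85; sellers receive £116.85

Pre-subsidy: 292.4 - 0.4q = 118/3 + (2/15)q gives q* = 474.5 and p* = 102.6.
With the rebate, buyers effectively pay pb = ps − 57, where ps is the price sellers receive.
On the curves, pb = 292.4 - 0.4q and ps = 118/3 + (2/15)q; the wedge ps − pb = 57 gives 118/3 + (2/15)q − (292.4 - 0.4q) = 57, so q' = 581.375.
Then pb = 292.4 − 0.4·581.375 = 59.85 and ps = 118/3 + (2/15)·581.375 = 116.85.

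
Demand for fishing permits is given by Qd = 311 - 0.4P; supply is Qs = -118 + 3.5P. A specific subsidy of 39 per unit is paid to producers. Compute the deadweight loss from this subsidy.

Pre-subsidy: 311 - 0.4P = -118 + 3.5P gives P* = 110, Q* = 267.
With the subsidy, sellers receive Ps = Pb + 39 for each unit, where Pb is the price buyers pay.
Supply in terms of Pb becomes Qs = -118 + 3.5(Pb + 39) = 18.5 + 3.5Pb. Setting this equal to demand: 311 - 0.4Pb = 18.5 + 3.5Pb, so Pb = 75.
Sellers receive Ps = 75 + 39 = 114; Q' = 311 − 0.4·75 = 281.
The subsidy expands output by 281 − 267 = 14 past the efficient level; on those units the gap between marginal cost and willingness to pay runs from 0 up to 39.
DWL = ½ × 39 × 14 = 273.

Deadweight loss = 273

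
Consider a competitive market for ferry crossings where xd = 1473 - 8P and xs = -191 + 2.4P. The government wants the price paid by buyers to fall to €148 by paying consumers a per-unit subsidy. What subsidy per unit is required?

At a buyer price of 148, quantity demanded is 1473 − 8·148 = 289.
Sellers supply 289 only when they receive Ps with -191 + 2.4·Ps = 289, i.e. Ps = 200.
s = Ps − Pb = 200 − 148 = 52.

Required subsidy s = €52 per unit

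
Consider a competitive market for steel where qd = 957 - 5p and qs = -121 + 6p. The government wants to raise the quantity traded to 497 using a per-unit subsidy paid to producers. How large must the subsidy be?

Required subsidy s = 11 per unit

At q = 497, invert demand for the buyer price: pb = (957 − 497)/5 = 92; invert supply for the seller price: ps = (497 − (-121))/6 = 103.
The subsidy must fill the gap: s = ps − pb = 103 − 92 = 11.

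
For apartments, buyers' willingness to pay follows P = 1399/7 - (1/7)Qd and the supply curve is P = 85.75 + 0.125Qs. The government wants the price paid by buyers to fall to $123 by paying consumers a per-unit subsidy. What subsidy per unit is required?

At a buyer price of 123, quantity demanded is 1399 − 7·123 = 538.
Sellers supply 538 only when they receive Ps = 85.75 + 0.125·538 = 153.
s = Ps − Pb = 153 − 123 = 30.

Required subsidy s = $30 per unit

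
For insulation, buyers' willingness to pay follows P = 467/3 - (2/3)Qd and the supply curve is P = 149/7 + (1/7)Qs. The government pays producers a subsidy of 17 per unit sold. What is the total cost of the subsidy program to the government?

Government cost = 3179

Pre-subsidy: 467/3 - (2/3)Q = 149/7 + (1/7)Q gives Q* = 166 and P* = 45.
With the subsidy, sellers receive Ps = Pb + 17 for each unit, where Pb is the price buyers pay.
On the curves, Pb = 467/3 - (2/3)Q and Ps = 149/7 + (1/7)Q; the wedge Ps − Pb = 17 gives 149/7 + (1/7)Q − (467/3 - (2/3)Q) = 17, so Q' = 187.
Then Pb = 467/3 − (2/3)·187 = 31 and Ps = 149/7 + (1/7)·187 = 48.
Government outlay = subsidy × quantity = 17 × 187 = 3179.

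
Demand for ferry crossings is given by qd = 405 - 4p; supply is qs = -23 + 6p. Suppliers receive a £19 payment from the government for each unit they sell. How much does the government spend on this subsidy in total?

Government cost = £5308.6

Pre-subsidy: 405 - 4p = -23 + 6p gives p* = 42.8, q* = 233.8.
With the subsidy, sellers receive ps = pb + 19 for each unit, where pb is the price buyers pay.
Supply in terms of pb becomes qs = -23 + 6(pb + 19) = 91 + 6pb. Setting this equal to demand: 405 - 4pb = 91 + 6pb, so pb = 31.4.
Sellers receive ps = 31.4 + 19 = 50.4; q' = 405 − 4·31.4 = 279.4.
Government outlay = subsidy × quantity = 19 × 279.4 = 5308.6.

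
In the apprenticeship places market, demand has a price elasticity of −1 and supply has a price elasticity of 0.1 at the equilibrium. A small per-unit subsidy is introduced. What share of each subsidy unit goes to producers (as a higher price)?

For a small subsidy around the equilibrium, the benefit split depends on the relative slopes, which at a point are proportional to the elasticities.
Buyer share = εs/(εs + |εd|) = 0.1/(0.1 + 1) = 1/11; seller share = |εd|/(εs + |εd|) = 10/11.
So producers capture 10/11 of the subsidy.

Producer share = 10/11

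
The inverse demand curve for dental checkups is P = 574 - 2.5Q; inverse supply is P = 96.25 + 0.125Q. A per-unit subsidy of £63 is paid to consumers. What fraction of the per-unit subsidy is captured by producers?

Pre-subsidy: 574 - 2.5Q = 96.25 + 0.125Q gives Q* = 182 and P* = 119.
With the rebate, buyers effectively pay Pb = Ps − 63, where Ps is the price sellers receive.
On the curves, Pb = 574 - 2.5Q and Ps = 96.25 + 0.125Q; the wedge Ps − Pb = 63 gives 96.25 + 0.125Q − (574 - 2.5Q) = 63, so Q' = 206.
Then Pb = 574 − 2.5·206 = 59 and Ps = 96.25 + 0.125·206 = 122.
Buyers' price falls by P* − Pb = 119 − 59 = 60; sellers' price rises by Ps − P* = 122 − 119 = 3.
So producers capture 3/63 = 1/21 of each unit of subsidy.

Producer share = 1/21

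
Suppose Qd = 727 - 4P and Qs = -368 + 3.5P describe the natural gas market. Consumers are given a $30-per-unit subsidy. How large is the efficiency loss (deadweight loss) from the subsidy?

Pre-subsidy: 727 - 4P = -368 + 3.5P gives P* = 146, Q* = 143.
With the rebate, buyers effectively pay Pb = Ps − 30, where Ps is the price sellers receive.
Demand in terms of Ps becomes Qd = 727 − 4(Ps − 30) = 847 - 4Ps. Setting this equal to supply: 847 - 4Ps = -368 + 3.5Ps, so Ps = 162.
Buyers pay Pb = 162 − 30 = 132; Q' = -368 + 3.5·162 = 199.
The subsidy expands output by 199 − 143 = 56 past the efficient level; on those units the gap between marginal cost and willingness to pay runs from 0 up to 30.
DWL = ½ × 30 × 56 = 840.

Deadweight loss = $840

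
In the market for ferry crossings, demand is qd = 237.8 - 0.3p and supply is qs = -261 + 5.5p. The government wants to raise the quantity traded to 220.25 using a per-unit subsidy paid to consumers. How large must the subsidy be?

At q = 220.25, invert demand for the buyer price: pb = (237.8 − 220.25)/0.3 = 58.5; invert supply for the seller price: ps = (220.25 − (-261))/5.5 = 87.5.
The subsidy must fill the gap: s = ps − pb = 87.5 − 58.5 = 29.

Required subsidy s = 29 per unit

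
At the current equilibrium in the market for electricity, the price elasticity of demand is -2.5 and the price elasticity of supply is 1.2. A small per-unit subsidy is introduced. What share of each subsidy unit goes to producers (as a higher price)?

Producer share = 25/37

For a small subsidy around the equilibrium, the benefit split depends on the relative slopes, which at a point are proportional to the elasticities.
Buyer share = εs/(εs + |εd|) = 1.2/(1.2 + 2.5) = 12/37; seller share = |εd|/(εs + |εd|) = 25/37.
So producers capture 25/37 of the subsidy.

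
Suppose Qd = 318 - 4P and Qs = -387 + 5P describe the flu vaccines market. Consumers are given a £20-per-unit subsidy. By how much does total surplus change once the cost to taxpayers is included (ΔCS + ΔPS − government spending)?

Pre-subsidy: 318 - 4P = -387 + 5P gives P* = 235/3, Q* = 14/3.
With the rebate, buyers effectively pay Pb = Ps − 20, where Ps is the price sellers receive.
Demand in terms of Ps becomes Qd = 318 − 4(Ps − 20) = 398 - 4Ps. Setting this equal to supply: 398 - 4Ps = -387 + 5Ps, so Ps = 785/9.
Buyers pay Pb = 785/9 − 20 = 605/9; Q' = -387 + 5·(785/9) = 442/9.
ΔCS = ½(14/3 + 442/9)(235/3 − 605/9) = 24200/81; ΔPS = ½(14/3 + 442/9)(785/9 − 235/3) = 19360/81.
Government spending = 20 × 442/9 = 8840/9.
Net change = 24200/81 + 19360/81 − 8840/9 = -4000/9. The loss equals the DWL triangle ½·20·400/9.

Net change in total surplus = -4000/9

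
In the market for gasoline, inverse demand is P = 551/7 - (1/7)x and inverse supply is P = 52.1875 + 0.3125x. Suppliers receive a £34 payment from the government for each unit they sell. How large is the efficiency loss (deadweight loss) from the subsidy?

Deadweight loss = 3808/3

Pre-subsidy: 551/7 - (1/7)x = 52.1875 + 0.3125x gives x* = 2971/51 and P* = 3590/51.
With the subsidy, sellers receive Ps = Pb + 34 for each unit, where Pb is the price buyers pay.
On the curves, Pb = 551/7 - (1/7)x and Ps = 52.1875 + 0.3125x; the wedge Ps − Pb = 34 gives 52.1875 + 0.3125x − (551/7 - (1/7)x) = 34, so x' = 6779/51.
Then Pb = 551/7 − (1/7)·(6779/51) = 3046/51 and Ps = 52.1875 + 0.3125·(6779/51) = 4780/51.
The subsidy expands output by 6779/51 − 2971/51 = 224/3 past the efficient level; on those units the gap between marginal cost and willingness to pay runs from 0 up to 34.
DWL = ½ × 34 × 224/3 = 3808/3.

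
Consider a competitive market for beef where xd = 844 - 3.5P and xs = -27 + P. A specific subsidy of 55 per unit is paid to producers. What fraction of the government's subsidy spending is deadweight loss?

Pre-subsidy: 844 - 3.5P = -27 + P gives P* = 1742/9, x* = 1499/9.
With the subsidy, sellers receive Ps = Pb + 55 for each unit, where Pb is the price buyers pay.
Supply in terms of Pb becomes xs = -27 + 1(Pb + 55) = 28 + Pb. Setting this equal to demand: 844 - 3.5Pb = 28 + Pb, so Pb = 544/3.
Sellers receive Ps = 544/3 + 55 = 709/3; x' = 844 − 3.5·(544/3) = 628/3.
ΔCS = ½(1499/9 + 628/3)(1742/9 − 544/3) = 186065/81; ΔPS = ½(1499/9 + 628/3)(709/3 − 1742/9) = 1302455/162.
Government spending = 55 × 628/3 = 34540/3.
DWL = ½ × 55 × (628/3 − 1499/9) = 21175/18; fraction = (21175/18) / (34540/3) = 385/3768.

DWL / government spending = 385/3768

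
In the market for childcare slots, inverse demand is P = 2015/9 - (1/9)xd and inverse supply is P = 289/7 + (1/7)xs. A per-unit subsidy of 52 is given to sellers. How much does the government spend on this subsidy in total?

Government cost = 48035

Pre-subsidy: 2015/9 - (1/9)x = 289/7 + (1/7)x gives x* = 719 and P* = 144.
With the subsidy, sellers receive Ps = Pb + 52 for each unit, where Pb is the price buyers pay.
On the curves, Pb = 2015/9 - (1/9)x and Ps = 289/7 + (1/7)x; the wedge Ps − Pb = 52 gives 289/7 + (1/7)x − (2015/9 - (1/9)x) = 52, so x' = 923.75.
Then Pb = 2015/9 − (1/9)·923.75 = 121.25 and Ps = 289/7 + (1/7)·923.75 = 173.25.
Government outlay = subsidy × quantity = 52 × 923.75 = 48035.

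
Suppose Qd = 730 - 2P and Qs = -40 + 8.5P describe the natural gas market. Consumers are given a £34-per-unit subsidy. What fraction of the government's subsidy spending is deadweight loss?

DWL / government spending = 289/6703

Pre-subsidy: 730 - 2P = -40 + 8.5P gives P* = 220/3, Q* = 1750/3.
With the rebate, buyers effectively pay Pb = Ps − 34, where Ps is the price sellers receive.
Demand in terms of Ps becomes Qd = 730 − 2(Ps − 34) = 798 - 2Ps. Setting this equal to supply: 798 - 2Ps = -40 + 8.5Ps, so Ps = 1676/21.
Buyers pay Pb = 1676/21 − 34 = 962/21; Q' = -40 + 8.5·(1676/21) = 13406/21.
ΔCS = ½(1750/3 + 13406/21)(220/3 − 962/21) = 2471528/147; ΔPS = ½(1750/3 + 13406/21)(1676/21 − 220/3) = 581536/147.
Government spending = 34 × 13406/21 = 455804/21.
DWL = ½ × 34 × (13406/21 − 1750/3) = 19652/21; fraction = (19652/21) / (455804/21) = 289/6703.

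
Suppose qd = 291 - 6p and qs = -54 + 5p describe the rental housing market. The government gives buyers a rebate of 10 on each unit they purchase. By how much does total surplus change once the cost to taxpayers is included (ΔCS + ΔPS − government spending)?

Net change in total surplus = -1500/11

Pre-subsidy: 291 - 6p = -54 + 5p gives p* = 345/11, q* = 1131/11.
With the rebate, buyers effectively pay pb = ps − 10, where ps is the price sellers receive.
Demand in terms of ps becomes qd = 291 − 6(ps − 10) = 351 - 6ps. Setting this equal to supply: 351 - 6ps = -54 + 5ps, so ps = 405/11.
Buyers pay pb = 405/11 − 10 = 295/11; q' = -54 + 5·(405/11) = 1431/11.
ΔCS = ½(1131/11 + 1431/11)(345/11 − 295/11) = 64050/121; ΔPS = ½(1131/11 + 1431/11)(405/11 − 345/11) = 76860/121.
Government spending = 10 × 1431/11 = 14310/11.
Net change = 64050/121 + 76860/121 − 14310/11 = -1500/11. The loss equals the DWL triangle ½·10·300/11.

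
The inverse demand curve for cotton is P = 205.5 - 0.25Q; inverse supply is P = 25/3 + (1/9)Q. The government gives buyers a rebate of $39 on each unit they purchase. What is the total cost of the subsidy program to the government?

Government cost = $25506

Pre-subsidy: 205.5 - 0.25Q = 25/3 + (1/9)Q gives Q* = 546 and P* = 69.
With the rebate, buyers effectively pay Pb = Ps − 39, where Ps is the price sellers receive.
On the curves, Pb = 205.5 - 0.25Q and Ps = 25/3 + (1/9)Q; the wedge Ps − Pb = 39 gives 25/3 + (1/9)Q − (205.5 - 0.25Q) = 39, so Q' = 654.
Then Pb = 205.5 − 0.25·654 = 42 and Ps = 25/3 + (1/9)·654 = 81.
Government outlay = subsidy × quantity = 39 × 654 = 25506.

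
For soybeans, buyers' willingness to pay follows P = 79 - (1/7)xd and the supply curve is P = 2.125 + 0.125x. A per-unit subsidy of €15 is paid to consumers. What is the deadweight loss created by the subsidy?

Deadweight loss = €420

Pre-subsidy: 79 - (1/7)x = 2.125 + 0.125x gives x* = 287 and P* = 38.
With the rebate, buyers effectively pay Pb = Ps − 15, where Ps is the price sellers receive.
On the curves, Pb = 79 - (1/7)x and Ps = 2.125 + 0.125x; the wedge Ps − Pb = 15 gives 2.125 + 0.125x − (79 - (1/7)x) = 15, so x' = 343.
Then Pb = 79 − (1/7)·343 = 30 and Ps = 2.125 + 0.125·343 = 45.
The subsidy expands output by 343 − 287 = 56 past the efficient level; on those units the gap between marginal cost and willingness to pay runs from 0 up to 15.
DWL = ½ × 15 × 56 = 420.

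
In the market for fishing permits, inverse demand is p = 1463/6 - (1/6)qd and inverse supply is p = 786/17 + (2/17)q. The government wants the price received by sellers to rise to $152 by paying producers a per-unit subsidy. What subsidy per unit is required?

At a seller price of 152, quantity supplied is -393 + 8.5·152 = 899.
Buyers absorb 899 only when they pay pb = 1463/6 − (1/6)·899 = 94.
s = ps − pb = 152 − 94 = 58.

Required subsidy s = $58 per unit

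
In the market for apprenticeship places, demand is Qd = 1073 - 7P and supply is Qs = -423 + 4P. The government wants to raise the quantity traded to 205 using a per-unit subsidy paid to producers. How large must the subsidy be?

At Q = 205, invert demand for the buyer price: Pb = (1073 − 205)/7 = 124; invert supply for the seller price: Ps = (205 − (-423))/4 = 157.
The subsidy must fill the gap: s = Ps − Pb = 157 − 124 = 33.

Required subsidy s = 33 per unit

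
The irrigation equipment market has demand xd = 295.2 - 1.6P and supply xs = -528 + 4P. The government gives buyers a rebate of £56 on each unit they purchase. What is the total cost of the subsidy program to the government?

Government cost = £6944

Pre-subsidy: 295.2 - 1.6P = -528 + 4P gives P* = 147, x* = 60.
With the rebate, buyers effectively pay Pb = Ps − 56, where Ps is the price sellers receive.
Demand in terms of Ps becomes xd = 295.2 − 1.6(Ps − 56) = 384.8 - 1.6Ps. Setting this equal to supply: 384.8 - 1.6Ps = -528 + 4Ps, so Ps = 163.
Buyers pay Pb = 163 − 56 = 107; x' = -528 + 4·163 = 124.
Government outlay = subsidy × quantity = 56 × 124 = 6944.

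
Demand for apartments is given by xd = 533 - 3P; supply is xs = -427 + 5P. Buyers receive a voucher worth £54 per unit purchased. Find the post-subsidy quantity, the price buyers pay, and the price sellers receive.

Pre-subsidy: 533 - 3P = -427 + 5P gives P* = 120, x* = 173.
With the rebate, buyers effectively pay Pb = Ps − 54, where Ps is the price sellers receive.
Demand in terms of Ps becomes xd = 533 − 3(Ps − 54) = 695 - 3Ps. Setting this equal to supply: 695 - 3Ps = -427 + 5Ps, so Ps = 140.25.
Buyers pay Pb = 140.25 − 54 = 86.25; x' = -427 + 5·140.25 = 274.25.

x' = 274.25; buyers pay £86.25; sellers receive £140.25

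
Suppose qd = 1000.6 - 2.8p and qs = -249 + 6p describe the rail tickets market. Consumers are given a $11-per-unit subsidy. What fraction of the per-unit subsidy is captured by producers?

Producer share = 7/22

Pre-subsidy: 1000.6 - 2.8p = -249 + 6p gives p* = 142, q* = 603.
With the rebate, buyers effectively pay pb = ps − 11, where ps is the price sellers receive.
Demand in terms of ps becomes qd = 1000.6 − 2.8(ps − 11) = 1031.4 - 2.8ps. Setting this equal to supply: 1031.4 - 2.8ps = -249 + 6ps, so ps = 145.5.
Buyers pay pb = 145.5 − 11 = 134.5; q' = -249 + 6·145.5 = 624.
Buyers' price falls by p* − pb = 142 − 134.5 = 7.5; sellers' price rises by ps − p* = 145.5 − 142 = 3.5.
So producers capture 3.5/11 = 7/22 of each unit of subsidy.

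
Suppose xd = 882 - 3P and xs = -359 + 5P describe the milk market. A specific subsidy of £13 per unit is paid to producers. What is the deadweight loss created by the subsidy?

Deadweight loss = £158.4375

Pre-subsidy: 882 - 3P = -359 + 5P gives P* = 155.125, x* = 416.625.
With the subsidy, sellers receive Ps = Pb + 13 for each unit, where Pb is the price buyers pay.
Supply in terms of Pb becomes xs = -359 + 5(Pb + 13) = -294 + 5Pb. Setting this equal to demand: 882 - 3Pb = -294 + 5Pb, so Pb = 147.
Sellers receive Ps = 147 + 13 = 160; x' = 882 − 3·147 = 441.
The subsidy expands output by 441 − 416.625 = 24.375 past the efficient level; on those units the gap between marginal cost and willingness to pay runs from 0 up to 13.
DWL = ½ × 13 × 24.375 = 158.4375.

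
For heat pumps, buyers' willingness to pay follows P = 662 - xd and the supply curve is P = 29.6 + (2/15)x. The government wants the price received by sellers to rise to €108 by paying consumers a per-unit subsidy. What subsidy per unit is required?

Required subsidy s = €34 per unit

At a seller price of 108, quantity supplied is -222 + 7.5·108 = 588.
Buyers absorb 588 only when they pay Pb = 662 − 1·588 = 74.
s = Ps − Pb = 108 − 74 = 34.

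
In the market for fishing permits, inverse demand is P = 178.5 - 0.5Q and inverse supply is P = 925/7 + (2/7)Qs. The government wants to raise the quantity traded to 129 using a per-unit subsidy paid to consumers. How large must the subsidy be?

Required subsidy s = 55 per unit

At Q = 129, from the demand curve buyers pay Pb = 178.5 − 0.5·129 = 114; from the supply curve sellers need Ps = 925/7 + (2/7)·129 = 169.
The subsidy must fill the gap: s = Ps − Pb = 169 − 114 = 55.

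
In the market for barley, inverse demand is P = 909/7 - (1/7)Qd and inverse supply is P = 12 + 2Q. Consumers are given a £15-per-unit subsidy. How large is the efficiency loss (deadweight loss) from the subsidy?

Pre-subsidy: 909/7 - (1/7)Q = 12 + 2Q gives Q* = 55 and P* = 122.
With the rebate, buyers effectively pay Pb = Ps − 15, where Ps is the price sellers receive.
On the curves, Pb = 909/7 - (1/7)Q and Ps = 12 + 2Q; the wedge Ps − Pb = 15 gives 12 + 2Q − (909/7 - (1/7)Q) = 15, so Q' = 62.
Then Pb = 909/7 − (1/7)·62 = 121 and Ps = 12 + 2·62 = 136.
The subsidy expands output by 62 − 55 = 7 past the efficient level; on those units the gap between marginal cost and willingness to pay runs from 0 up to 15.
DWL = ½ × 15 × 7 = 52.5.

Deadweight loss = £52.5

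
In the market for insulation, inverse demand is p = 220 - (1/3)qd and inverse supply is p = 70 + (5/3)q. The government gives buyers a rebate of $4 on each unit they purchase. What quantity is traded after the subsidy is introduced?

q' = 77

Pre-subsidy: 220 - (1/3)q = 70 + (5/3)q gives q* = 75 and p* = 195.
With the rebate, buyers effectively pay pb = ps − 4, where ps is the price sellers receive.
On the curves, pb = 220 - (1/3)q and ps = 70 + (5/3)q; the wedge ps − pb = 4 gives 70 + (5/3)q − (220 - (1/3)q) = 4, so q' = 77.
Then pb = 220 − (1/3)·77 = 583/3 and ps = 70 + (5/3)·77 = 595/3.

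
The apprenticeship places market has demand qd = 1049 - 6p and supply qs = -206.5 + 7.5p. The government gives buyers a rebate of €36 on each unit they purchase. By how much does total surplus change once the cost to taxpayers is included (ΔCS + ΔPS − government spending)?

Net change in total surplus = -€2160

Pre-subsidy: 1049 - 6p = -206.5 + 7.5p gives p* = 93, q* = 491.
With the rebate, buyers effectively pay pb = ps − 36, where ps is the price sellers receive.
Demand in terms of ps becomes qd = 1049 − 6(ps − 36) = 1265 - 6ps. Setting this equal to supply: 1265 - 6ps = -206.5 + 7.5ps, so ps = 109.
Buyers pay pb = 109 − 36 = 73; q' = -206.5 + 7.5·109 = 611.
ΔCS = ½(491 + 611)(93 − 73) = 11020; ΔPS = ½(491 + 611)(109 − 93) = 8816.
Government spending = 36 × 611 = 21996.
Net change = 11020 + 8816 − 21996 = -2160. The loss equals the DWL triangle ½·36·120.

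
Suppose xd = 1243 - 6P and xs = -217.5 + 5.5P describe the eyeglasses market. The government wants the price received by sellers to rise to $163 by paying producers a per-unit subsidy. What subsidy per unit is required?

Required subsidy s = $69 per unit

At a seller price of 163, quantity supplied is -217.5 + 5.5·163 = 679.
Buyers absorb 679 only when they pay Pb with 1243 − 6·Pb = 679, i.e. Pb = 94.
s = Ps − Pb = 163 − 94 = 69.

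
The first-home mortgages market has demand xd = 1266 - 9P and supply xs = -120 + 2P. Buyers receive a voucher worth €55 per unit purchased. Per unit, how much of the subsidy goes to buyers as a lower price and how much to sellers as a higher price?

Buyers gain €10 per unit; sellers gain €45 per unit

Pre-subsidy: 1266 - 9P = -120 + 2P gives P* = 126, x* = 132.
With the rebate, buyers effectively pay Pb = Ps − 55, where Ps is the price sellers receive.
Demand in terms of Ps becomes xd = 1266 − 9(Ps − 55) = 1761 - 9Ps. Setting this equal to supply: 1761 - 9Ps = -120 + 2Ps, so Ps = 171.
Buyers pay Pb = 171 − 55 = 116; x' = -120 + 2·171 = 222.
Buyers' price falls by P* − Pb = 126 − 116 = 10; sellers' price rises by Ps − P* = 171 − 126 = 45.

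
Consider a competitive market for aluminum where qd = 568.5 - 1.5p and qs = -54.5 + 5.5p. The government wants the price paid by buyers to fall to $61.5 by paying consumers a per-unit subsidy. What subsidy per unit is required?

At a buyer price of 61.5, quantity demanded is 568.5 − 1.5·61.5 = 476.25.
Sellers supply 476.25 only when they receive ps with -54.5 + 5.5·ps = 476.25, i.e. ps = 96.5.
s = ps − pb = 96.5 − 61.5 = 35.

Required subsidy s = $35 per unit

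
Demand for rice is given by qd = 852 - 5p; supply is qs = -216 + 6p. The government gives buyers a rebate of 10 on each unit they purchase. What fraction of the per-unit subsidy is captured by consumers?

Pre-subsidy: 852 - 5p = -216 + 6p gives p* = 1068/11, q* = 4032/11.
With the rebate, buyers effectively pay pb = ps − 10, where ps is the price sellers receive.
Demand in terms of ps becomes qd = 852 − 5(ps − 10) = 902 - 5ps. Setting this equal to supply: 902 - 5ps = -216 + 6ps, so ps = 1118/11.
Buyers pay pb = 1118/11 − 10 = 1008/11; q' = -216 + 6·(1118/11) = 4332/11.
Buyers' price falls by p* − pb = 1068/11 − 1008/11 = 60/11; sellers' price rises by ps − p* = 1118/11 − 1068/11 = 50/11.
So consumers capture (60/11)/10 = 6/11 of each unit of subsidy.

Consumer share = 6/11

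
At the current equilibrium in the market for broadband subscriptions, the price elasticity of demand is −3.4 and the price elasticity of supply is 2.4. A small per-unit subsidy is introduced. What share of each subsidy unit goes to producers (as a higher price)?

Producer share = 17/29

For a small subsidy around the equilibrium, the benefit split depends on the relative slopes, which at a point are proportional to the elasticities.
Buyer share = εs/(εs + |εd|) = 2.4/(2.4 + 3.4) = 12/29; seller share = |εd|/(εs + |εd|) = 17/29.
So producers capture 17/29 of the subsidy.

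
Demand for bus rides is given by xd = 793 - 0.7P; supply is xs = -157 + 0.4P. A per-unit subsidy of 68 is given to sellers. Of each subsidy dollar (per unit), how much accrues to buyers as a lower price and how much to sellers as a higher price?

Pre-subsidy: 793 - 0.7P = -157 + 0.4P gives P* = 9500/11, x* = 2073/11.
With the subsidy, sellers receive Ps = Pb + 68 for each unit, where Pb is the price buyers pay.
Supply in terms of Pb becomes xs = -157 + 0.4(Pb + 68) = -129.8 + 0.4Pb. Setting this equal to demand: 793 - 0.7Pb = -129.8 + 0.4Pb, so Pb = 9228/11.
Sellers receive Ps = 9228/11 + 68 = 9976/11; x' = 793 − 0.7·(9228/11) = 11317/55.
Buyers' price falls by P* − Pb = 9500/11 − 9228/11 = 272/11; sellers' price rises by Ps − P* = 9976/11 − 9500/11 = 476/11.

Buyers gain 272/11 per unit; sellers gain 476/11 per unit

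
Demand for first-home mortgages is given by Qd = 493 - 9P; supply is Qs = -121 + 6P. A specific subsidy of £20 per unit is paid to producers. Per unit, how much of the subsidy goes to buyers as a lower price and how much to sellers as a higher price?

Pre-subsidy: 493 - 9P = -121 + 6P gives P* = 614/15, Q* = 124.6.
With the subsidy, sellers receive Ps = Pb + 20 for each unit, where Pb is the price buyers pay.
Supply in terms of Pb becomes Qs = -121 + 6(Pb + 20) = -1 + 6Pb. Setting this equal to demand: 493 - 9Pb = -1 + 6Pb, so Pb = 494/15.
Sellers receive Ps = 494/15 + 20 = 794/15; Q' = 493 − 9·(494/15) = 196.6.
Buyers' price falls by P* − Pb = 614/15 − 494/15 = 8; sellers' price rises by Ps − P* = 794/15 − 614/15 = 12.

Buyers gain £8 per unit; sellers gain £12 per unit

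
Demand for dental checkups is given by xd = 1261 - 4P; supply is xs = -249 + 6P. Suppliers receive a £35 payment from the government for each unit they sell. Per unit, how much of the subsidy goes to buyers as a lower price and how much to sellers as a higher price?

Buyers gain £21 per unit; sellers gain £14 per unit

Pre-subsidy: 1261 - 4P = -249 + 6P gives P* = 151, x* = 657.
With the subsidy, sellers receive Ps = Pb + 35 for each unit, where Pb is the price buyers pay.
Supply in terms of Pb becomes xs = -249 + 6(Pb + 35) = -39 + 6Pb. Setting this equal to demand: 1261 - 4Pb = -39 + 6Pb, so Pb = 130.
Sellers receive Ps = 130 + 35 = 165; x' = 1261 − 4·130 = 741.
Buyers' price falls by P* − Pb = 151 − 130 = 21; sellers' price rises by Ps − P* = 165 − 151 = 14.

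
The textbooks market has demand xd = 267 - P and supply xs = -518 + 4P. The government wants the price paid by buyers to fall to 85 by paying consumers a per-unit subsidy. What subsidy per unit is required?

At a buyer price of 85, quantity demanded is 267 − 1·85 = 182.
Sellers supply 182 only when they receive Ps with -518 + 4·Ps = 182, i.e. Ps = 175.
s = Ps − Pb = 175 − 85 = 90.

Required subsidy s = 90 per unit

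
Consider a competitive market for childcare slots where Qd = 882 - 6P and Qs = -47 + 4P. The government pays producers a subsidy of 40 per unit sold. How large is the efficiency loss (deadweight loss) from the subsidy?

Pre-subsidy: 882 - 6P = -47 + 4P gives P* = 92.9, Q* = 324.6.
With the subsidy, sellers receive Ps = Pb + 40 for each unit, where Pb is the price buyers pay.
Supply in terms of Pb becomes Qs = -47 + 4(Pb + 40) = 113 + 4Pb. Setting this equal to demand: 882 - 6Pb = 113 + 4Pb, so Pb = 76.9.
Sellers receive Ps = 76.9 + 40 = 116.9; Q' = 882 − 6·76.9 = 420.6.
The subsidy expands output by 420.6 − 324.6 = 96 past the efficient level; on those units the gap between marginal cost and willingness to pay runs from 0 up to 40.
DWL = ½ × 40 × 96 = 1920.

Deadweight loss = 1920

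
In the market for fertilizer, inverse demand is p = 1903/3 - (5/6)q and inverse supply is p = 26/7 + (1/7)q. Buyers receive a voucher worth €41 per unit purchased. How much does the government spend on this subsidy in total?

Government cost = €28208

Pre-subsidy: 1903/3 - (5/6)q = 26/7 + (1/7)q gives q* = 646 and p* = 96.
With the rebate, buyers effectively pay pb = ps − 41, where ps is the price sellers receive.
On the curves, pb = 1903/3 - (5/6)q and ps = 26/7 + (1/7)q; the wedge ps − pb = 41 gives 26/7 + (1/7)q − (1903/3 - (5/6)q) = 41, so q' = 688.
Then pb = 1903/3 − (5/6)·688 = 61 and ps = 26/7 + (1/7)·688 = 102.
Government outlay = subsidy × quantity = 41 × 688 = 28208.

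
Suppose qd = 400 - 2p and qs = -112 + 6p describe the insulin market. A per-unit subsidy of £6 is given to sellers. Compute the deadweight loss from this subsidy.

Deadweight loss = £27

Pre-subsidy: 400 - 2p = -112 + 6p gives p* = 64, q* = 272.
With the subsidy, sellers receive ps = pb + 6 for each unit, where pb is the price buyers pay.
Supply in terms of pb becomes qs = -112 + 6(pb + 6) = -76 + 6pb. Setting this equal to demand: 400 - 2pb = -76 + 6pb, so pb = 59.5.
Sellers receive ps = 59.5 + 6 = 65.5; q' = 400 − 2·59.5 = 281.
The subsidy expands output by 281 − 272 = 9 past the efficient level; on those units the gap between marginal cost and willingness to pay runs from 0 up to 6.
DWL = ½ × 6 × 9 = 27.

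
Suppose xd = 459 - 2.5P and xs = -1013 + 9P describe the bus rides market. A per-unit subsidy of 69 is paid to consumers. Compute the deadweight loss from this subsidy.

Deadweight loss = 4657.5

Pre-subsidy: 459 - 2.5P = -1013 + 9P gives P* = 128, x* = 139.
With the rebate, buyers effectively pay Pb = Ps − 69, where Ps is the price sellers receive.
Demand in terms of Ps becomes xd = 459 − 2.5(Ps − 69) = 631.5 - 2.5Ps. Setting this equal to supply: 631.5 - 2.5Ps = -1013 + 9Ps, so Ps = 143.
Buyers pay Pb = 143 − 69 = 74; x' = -1013 + 9·143 = 274.
The subsidy expands output by 274 − 139 = 135 past the efficient level; on those units the gap between marginal cost and willingness to pay runs from 0 up to 69.
DWL = ½ × 69 × 135 = 4657.5.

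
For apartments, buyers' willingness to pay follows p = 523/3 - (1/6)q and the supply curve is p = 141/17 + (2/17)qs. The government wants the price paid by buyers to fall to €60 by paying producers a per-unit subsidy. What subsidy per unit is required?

Required subsidy s = €29 per unit

At a buyer price of 60, quantity demanded is 1046 − 6·60 = 686.
Sellers supply 686 only when they receive ps = 141/17 + (2/17)·686 = 89.
s = ps − pb = 89 − 60 = 29.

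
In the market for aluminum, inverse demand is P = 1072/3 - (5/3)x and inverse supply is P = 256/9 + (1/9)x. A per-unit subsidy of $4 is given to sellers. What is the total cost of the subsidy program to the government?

Pre-subsidy: 1072/3 - (5/3)x = 256/9 + (1/9)x gives x* = 185 and P* = 49.
With the subsidy, sellers receive Ps = Pb + 4 for each unit, where Pb is the price buyers pay.
On the curves, Pb = 1072/3 - (5/3)x and Ps = 256/9 + (1/9)x; the wedge Ps − Pb = 4 gives 256/9 + (1/9)x − (1072/3 - (5/3)x) = 4, so x' = 187.25.
Then Pb = 1072/3 − (5/3)·187.25 = 45.25 and Ps = 256/9 + (1/9)·187.25 = 49.25.
Government outlay = subsidy × quantity = 4 × 187.25 = 749.

Government cost = $749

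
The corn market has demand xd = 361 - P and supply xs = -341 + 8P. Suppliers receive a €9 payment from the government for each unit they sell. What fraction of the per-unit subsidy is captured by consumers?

Consumer share = 8/9

Pre-subsidy: 361 - P = -341 + 8P gives P* = 78, x* = 283.
With the subsidy, sellers receive Ps = Pb + 9 for each unit, where Pb is the price buyers pay.
Supply in terms of Pb becomes xs = -341 + 8(Pb + 9) = -269 + 8Pb. Setting this equal to demand: 361 - Pb = -269 + 8Pb, so Pb = 70.
Sellers receive Ps = 70 + 9 = 79; x' = 361 − 1·70 = 291.
Buyers' price falls by P* − Pb = 78 − 70 = 8; sellers' price rises by Ps − P* = 79 − 78 = 1.
So consumers capture 8/9 = 8/9 of each unit of subsidy.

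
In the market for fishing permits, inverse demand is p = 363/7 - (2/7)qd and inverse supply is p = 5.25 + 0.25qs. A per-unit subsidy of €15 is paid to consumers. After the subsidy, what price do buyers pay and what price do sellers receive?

Buyers pay €19; sellers receive €34

Pre-subsidy: 363/7 - (2/7)q = 5.25 + 0.25q gives q* = 87 and p* = 27.
With the rebate, buyers effectively pay pb = ps − 15, where ps is the price sellers receive.
On the curves, pb = 363/7 - (2/7)q and ps = 5.25 + 0.25q; the wedge ps − pb = 15 gives 5.25 + 0.25q − (363/7 - (2/7)q) = 15, so q' = 115.
Then pb = 363/7 − (2/7)·115 = 19 and ps = 5.25 + 0.25·115 = 34.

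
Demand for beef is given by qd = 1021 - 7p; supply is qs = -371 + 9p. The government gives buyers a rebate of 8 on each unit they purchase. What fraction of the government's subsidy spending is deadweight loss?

DWL / government spending = 63/1774

Pre-subsidy: 1021 - 7p = -371 + 9p gives p* = 87, q* = 412.
With the rebate, buyers effectively pay pb = ps − 8, where ps is the price sellers receive.
Demand in terms of ps becomes qd = 1021 − 7(ps − 8) = 1077 - 7ps. Setting this equal to supply: 1077 - 7ps = -371 + 9ps, so ps = 90.5.
Buyers pay pb = 90.5 − 8 = 82.5; q' = -371 + 9·90.5 = 443.5.
ΔCS = ½(412 + 443.5)(87 − 82.5) = 1924.875; ΔPS = ½(412 + 443.5)(90.5 − 87) = 1497.125.
Government spending = 8 × 443.5 = 3548.
DWL = ½ × 8 × (443.5 − 412) = 126; fraction = 126 / 3548 = 63/1774.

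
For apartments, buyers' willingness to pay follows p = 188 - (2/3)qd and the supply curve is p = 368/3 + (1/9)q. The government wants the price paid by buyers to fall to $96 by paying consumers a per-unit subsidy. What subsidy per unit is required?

Required subsidy s = $42 per unit

At a buyer price of 96, quantity demanded is 282 − 1.5·96 = 138.
Sellers supply 138 only when they receive ps = 368/3 + (1/9)·138 = 138.
s = ps − pb = 138 − 96 = 42.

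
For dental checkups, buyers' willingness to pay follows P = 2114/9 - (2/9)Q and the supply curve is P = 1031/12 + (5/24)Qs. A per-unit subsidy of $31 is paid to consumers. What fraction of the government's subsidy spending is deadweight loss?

DWL / government spending = 18/209

Pre-subsidy: 2114/9 - (2/9)Q = 1031/12 + (5/24)Q gives Q* = 346 and P* = 158.
With the rebate, buyers effectively pay Pb = Ps − 31, where Ps is the price sellers receive.
On the curves, Pb = 2114/9 - (2/9)Q and Ps = 1031/12 + (5/24)Q; the wedge Ps − Pb = 31 gives 1031/12 + (5/24)Q − (2114/9 - (2/9)Q) = 31, so Q' = 418.
Then Pb = 2114/9 − (2/9)·418 = 142 and Ps = 1031/12 + (5/24)·418 = 173.
ΔCS = ½(346 + 418)(158 − 142) = 6112; ΔPS = ½(346 + 418)(173 − 158) = 5730.
Government spending = 31 × 418 = 12958.
DWL = ½ × 31 × (418 − 346) = 1116; fraction = 1116 / 12958 = 18/209.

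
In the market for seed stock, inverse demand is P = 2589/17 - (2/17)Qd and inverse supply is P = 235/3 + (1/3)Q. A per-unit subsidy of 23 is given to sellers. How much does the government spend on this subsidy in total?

Government cost = 4945

Pre-subsidy: 2589/17 - (2/17)Q = 235/3 + (1/3)Q gives Q* = 164 and P* = 133.
With the subsidy, sellers receive Ps = Pb + 23 for each unit, where Pb is the price buyers pay.
On the curves, Pb = 2589/17 - (2/17)Q and Ps = 235/3 + (1/3)Q; the wedge Ps − Pb = 23 gives 235/3 + (1/3)Q − (2589/17 - (2/17)Q) = 23, so Q' = 215.
Then Pb = 2589/17 − (2/17)·215 = 127 and Ps = 235/3 + (1/3)·215 = 150.
Government outlay = subsidy × quantity = 23 × 215 = 4945.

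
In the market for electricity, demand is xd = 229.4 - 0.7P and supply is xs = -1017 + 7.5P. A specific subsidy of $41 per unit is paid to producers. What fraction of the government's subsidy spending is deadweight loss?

Pre-subsidy: 229.4 - 0.7P = -1017 + 7.5P gives P* = 152, x* = 123.
With the subsidy, sellers receive Ps = Pb + 41 for each unit, where Pb is the price buyers pay.
Supply in terms of Pb becomes xs = -1017 + 7.5(Pb + 41) = -709.5 + 7.5Pb. Setting this equal to demand: 229.4 - 0.7Pb = -709.5 + 7.5Pb, so Pb = 114.5.
Sellers receive Ps = 114.5 + 41 = 155.5; x' = 229.4 − 0.7·114.5 = 149.25.
ΔCS = ½(123 + 149.25)(152 − 114.5) = 5104.6875; ΔPS = ½(123 + 149.25)(155.5 − 152) = 476.4375.
Government spending = 41 × 149.25 = 6119.25.
DWL = ½ × 41 × (149.25 − 123) = 538.125; fraction = 538.125 / 6119.25 = 35/398.

DWL / government spending = 35/398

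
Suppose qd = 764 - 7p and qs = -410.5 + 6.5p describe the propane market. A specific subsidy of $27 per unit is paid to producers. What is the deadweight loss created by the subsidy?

Pre-subsidy: 764 - 7p = -410.5 + 6.5p gives p* = 87, q* = 155.
With the subsidy, sellers receive ps = pb + 27 for each unit, where pb is the price buyers pay.
Supply in terms of pb becomes qs = -410.5 + 6.5(pb + 27) = -235 + 6.5pb. Setting this equal to demand: 764 - 7pb = -235 + 6.5pb, so pb = 74.
Sellers receive ps = 74 + 27 = 101; q' = 764 − 7·74 = 246.
The subsidy expands output by 246 − 155 = 91 past the efficient level; on those units the gap between marginal cost and willingness to pay runs from 0 up to 27.
DWL = ½ × 27 × 91 = 1228.5.

Deadweight loss = $1228.5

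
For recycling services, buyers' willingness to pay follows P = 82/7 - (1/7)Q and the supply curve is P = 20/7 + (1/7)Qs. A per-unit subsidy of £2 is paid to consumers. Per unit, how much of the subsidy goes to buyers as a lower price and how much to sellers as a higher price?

Pre-subsidy: 82/7 - (1/7)Q = 20/7 + (1/7)Q gives Q* = 31 and P* = 51/7.
With the rebate, buyers effectively pay Pb = Ps − 2, where Ps is the price sellers receive.
On the curves, Pb = 82/7 - (1/7)Q and Ps = 20/7 + (1/7)Q; the wedge Ps − Pb = 2 gives 20/7 + (1/7)Q − (82/7 - (1/7)Q) = 2, so Q' = 38.
Then Pb = 82/7 − (1/7)·38 = 44/7 and Ps = 20/7 + (1/7)·38 = 58/7.
Buyers' price falls by P* − Pb = 51/7 − 44/7 = 1; sellers' price rises by Ps − P* = 58/7 − 51/7 = 1.

Buyers gain £1 per unit; sellers gain £1 per unit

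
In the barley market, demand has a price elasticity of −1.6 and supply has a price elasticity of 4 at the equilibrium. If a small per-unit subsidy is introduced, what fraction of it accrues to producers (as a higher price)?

Producer share = 2/7

For a small subsidy around the equilibrium, the benefit split depends on the relative slopes, which at a point are proportional to the elasticities.
Buyer share = εs/(εs + |εd|) = 4/(4 + 1.6) = 5/7; seller share = |εd|/(εs + |εd|) = 2/7.
So producers capture 2/7 of the subsidy.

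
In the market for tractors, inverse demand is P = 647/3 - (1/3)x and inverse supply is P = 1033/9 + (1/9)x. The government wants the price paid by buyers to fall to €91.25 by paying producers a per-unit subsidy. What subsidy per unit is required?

At a buyer price of 91.25, quantity demanded is 647 − 3·91.25 = 373.25.
Sellers supply 373.25 only when they receive Ps = 1033/9 + (1/9)·373.25 = 156.25.
s = Ps − Pb = 156.25 − 91.25 = 65.

Required subsidy s = €65 per unit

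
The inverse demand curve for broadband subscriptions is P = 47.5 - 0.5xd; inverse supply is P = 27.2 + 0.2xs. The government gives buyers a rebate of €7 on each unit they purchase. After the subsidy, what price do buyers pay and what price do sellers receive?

Buyers pay €28; sellers receive €35

Pre-subsidy: 47.5 - 0.5x = 27.2 + 0.2x gives x* = 29 and P* = 33.
With the rebate, buyers effectively pay Pb = Ps − 7, where Ps is the price sellers receive.
On the curves, Pb = 47.5 - 0.5x and Ps = 27.2 + 0.2x; the wedge Ps − Pb = 7 gives 27.2 + 0.2x − (47.5 - 0.5x) = 7, so x' = 39.
Then Pb = 47.5 − 0.5·39 = 28 and Ps = 27.2 + 0.2·39 = 35.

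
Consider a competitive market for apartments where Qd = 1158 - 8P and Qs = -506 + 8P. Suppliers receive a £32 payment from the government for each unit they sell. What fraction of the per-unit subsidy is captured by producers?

Producer share = 0.5

Pre-subsidy: 1158 - 8P = -506 + 8P gives P* = 104, Q* = 326.
With the subsidy, sellers receive Ps = Pb + 32 for each unit, where Pb is the price buyers pay.
Supply in terms of Pb becomes Qs = -506 + 8(Pb + 32) = -250 + 8Pb. Setting this equal to demand: 1158 - 8Pb = -250 + 8Pb, so Pb = 88.
Sellers receive Ps = 88 + 32 = 120; Q' = 1158 − 8·88 = 454.
Buyers' price falls by P* − Pb = 104 − 88 = 16; sellers' price rises by Ps − P* = 120 − 104 = 16.
So producers capture 16/32 = 0.5 of each unit of subsidy.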